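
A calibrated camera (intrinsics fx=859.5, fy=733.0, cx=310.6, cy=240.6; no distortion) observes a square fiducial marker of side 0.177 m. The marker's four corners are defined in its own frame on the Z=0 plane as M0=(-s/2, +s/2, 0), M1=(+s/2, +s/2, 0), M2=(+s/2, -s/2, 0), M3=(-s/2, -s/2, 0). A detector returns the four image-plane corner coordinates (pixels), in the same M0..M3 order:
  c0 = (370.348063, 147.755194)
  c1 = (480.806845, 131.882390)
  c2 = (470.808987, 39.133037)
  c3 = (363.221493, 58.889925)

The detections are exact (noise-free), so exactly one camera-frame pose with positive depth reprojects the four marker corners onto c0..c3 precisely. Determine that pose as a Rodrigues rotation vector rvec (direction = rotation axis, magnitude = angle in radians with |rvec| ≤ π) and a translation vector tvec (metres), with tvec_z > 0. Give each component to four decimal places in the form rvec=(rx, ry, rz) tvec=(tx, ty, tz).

Intrinsics K: fx=859.5, fy=733.0, cx=310.6, cy=240.6
Marker side s = 0.177 m; corners in marker frame (Z=0):
  M0 = (-0.0885, +0.0885, 0)
  M1 = (+0.0885, +0.0885, 0)
  M2 = (+0.0885, -0.0885, 0)
  M3 = (-0.0885, -0.0885, 0)
Detected image corners:
  c0 = (370.348063, 147.755194) px
  c1 = (480.806845, 131.882390) px
  c2 = (470.808987, 39.133037) px
  c3 = (363.221493, 58.889925) px
Planar DLT: solve 8×8 A·h = b for H (H[2,2]=1):
  H  [+503.48351 -5.67823 +419.96110]
  H  [-125.95685 +500.70610 +94.11169]
  H  [-0.26674 -0.12785 +1.00000]
B = K⁻¹H; ‖b₁‖=0.737304, ‖b₂‖=0.737304; λ = 2/(‖b₁‖+‖b₂‖) = 1.356292, sign → tz>0 ⇒ λ=+1.356292
r₁ = λ·B[:,0] = (+0.92523,-0.11431,-0.36177); r₂ = λ·B[:,1] = (+0.05370,+0.98339,-0.17340)
r₃ = r₁×r₂ = (+0.37558,+0.14100,+0.91600); SVD([r₁ r₂ r₃]) → R = UVᵀ:
  R  [+0.92523 +0.05370 +0.37558]
  R  [-0.11431 +0.98339 +0.14100]
  R  [-0.36177 -0.17340 +0.91600]
t = (+0.17257, -0.27105, +1.35629) m
tr R = 2.824619; θ = arccos((tr R − 1)/2) = 0.421908 rad = 24.174°
axis k = ((R−Rᵀ)₃₂, (R−Rᵀ)₁₃, (R−Rᵀ)₂₁) / (2 sinθ) = (-0.383881, +0.900306, -0.205145)
rvec = θ·k = (-0.161962, +0.379846, -0.086552)

rvec=(-0.1620, 0.3798, -0.0866) tvec=(0.1726, -0.2711, 1.3563)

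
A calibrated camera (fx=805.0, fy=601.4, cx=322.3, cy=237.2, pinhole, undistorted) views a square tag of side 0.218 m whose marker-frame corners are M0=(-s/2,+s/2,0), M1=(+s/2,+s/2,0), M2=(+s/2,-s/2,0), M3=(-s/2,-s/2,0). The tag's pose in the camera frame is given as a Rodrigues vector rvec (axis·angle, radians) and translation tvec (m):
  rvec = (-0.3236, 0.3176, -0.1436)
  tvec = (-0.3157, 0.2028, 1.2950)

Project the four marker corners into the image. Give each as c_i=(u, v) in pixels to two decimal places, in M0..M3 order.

c0=(67.19, 389.09) c1=(188.79, 376.57) c2=(184.41, 274.16) c3=(69.51, 290.65)

Intrinsics K: fx=805.0, fy=601.4, cx=322.3, cy=237.2
Marker side s = 0.218 m; corners in marker frame (Z=0):
  M0 = (-0.1090, +0.1090, 0)
  M1 = (+0.1090, +0.1090, 0)
  M2 = (+0.1090, -0.1090, 0)
  M3 = (-0.1090, -0.1090, 0)
rvec = (-0.3236, 0.3176, -0.1436), |rvec| = θ = 0.47561 rad = 27.251°
Rodrigues: sinθ=0.45788, 1−cosθ=0.11099; R = I + sinθ·[k]× + (1−cosθ)·[k]×²:
    [+0.94039 +0.08782 +0.32856]
    [-0.18867 +0.93850 +0.28916]
    [-0.28296 -0.33391 +0.89913]
t = (-0.3157, 0.2028, 1.2950) m
M0: Pc = R·M0+t = (-0.40863, +0.32566, +1.28945); u = 805.0·(-0.40863)/1.28945 + 322.3 = 67.1926, v = 601.4·(+0.32566)/1.28945 + 237.2 = 389.0895
M1: Pc = R·M1+t = (-0.20362, +0.28453, +1.22776); u = 805.0·(-0.20362)/1.22776 + 322.3 = 188.7902, v = 601.4·(+0.28453)/1.22776 + 237.2 = 376.5735
M2: Pc = R·M2+t = (-0.22277, +0.07994, +1.30055); u = 805.0·(-0.22277)/1.30055 + 322.3 = 184.4128, v = 601.4·(+0.07994)/1.30055 + 237.2 = 274.1647
M3: Pc = R·M3+t = (-0.42778, +0.12107, +1.36224); u = 805.0·(-0.42778)/1.36224 + 322.3 = 69.5111, v = 601.4·(+0.12107)/1.36224 + 237.2 = 290.6492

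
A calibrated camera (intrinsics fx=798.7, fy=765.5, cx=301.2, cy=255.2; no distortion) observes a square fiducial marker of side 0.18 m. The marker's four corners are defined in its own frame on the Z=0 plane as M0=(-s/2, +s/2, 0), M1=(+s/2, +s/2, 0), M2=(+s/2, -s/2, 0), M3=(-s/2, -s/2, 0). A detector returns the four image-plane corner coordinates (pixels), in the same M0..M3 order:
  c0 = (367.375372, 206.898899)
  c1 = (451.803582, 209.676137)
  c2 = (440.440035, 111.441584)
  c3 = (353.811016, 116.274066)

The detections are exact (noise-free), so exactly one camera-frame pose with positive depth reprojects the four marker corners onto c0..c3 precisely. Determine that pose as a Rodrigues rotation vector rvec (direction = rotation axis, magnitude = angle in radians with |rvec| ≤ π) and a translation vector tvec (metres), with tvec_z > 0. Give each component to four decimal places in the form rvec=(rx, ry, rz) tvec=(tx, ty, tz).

rvec=(0.3485, 0.6963, -0.0521) tvec=(0.1799, -0.1740, 1.4287)

Intrinsics K: fx=798.7, fy=765.5, cx=301.2, cy=255.2
Marker side s = 0.18 m; corners in marker frame (Z=0):
  M0 = (-0.0900, +0.0900, 0)
  M1 = (+0.0900, +0.0900, 0)
  M2 = (+0.0900, -0.0900, 0)
  M3 = (-0.0900, -0.0900, 0)
Detected image corners:
  c0 = (367.375372, 206.898899) px
  c1 = (451.803582, 209.676137) px
  c2 = (440.440035, 111.441584) px
  c3 = (353.811016, 116.274066) px
Planar DLT: solve 8×8 A·h = b for H (H[2,2]=1):
  H  [+295.37367 +153.33427 +401.75969]
  H  [-77.06151 +557.24380 +161.97657]
  H  [-0.44544 +0.20787 +1.00000]
B = K⁻¹H; ‖b₁‖=0.699950, ‖b₂‖=0.699950; λ = 2/(‖b₁‖+‖b₂‖) = 1.428673, sign → tz>0 ⇒ λ=+1.428673
r₁ = λ·B[:,0] = (+0.76834,+0.06833,-0.63639); r₂ = λ·B[:,1] = (+0.16228,+0.94099,+0.29697)
r₃ = r₁×r₂ = (+0.61913,-0.33145,+0.71191); SVD([r₁ r₂ r₃]) → R = UVᵀ:
  R  [+0.76834 +0.16228 +0.61913]
  R  [+0.06833 +0.94099 -0.33145]
  R  [-0.63639 +0.29697 +0.71191]
t = (+0.17988, -0.17399, +1.42867) m
tr R = 2.421245; θ = arccos((tr R − 1)/2) = 0.780414 rad = 44.714°
axis k = ((R−Rᵀ)₃₂, (R−Rᵀ)₁₃, (R−Rᵀ)₂₁) / (2 sinθ) = (+0.446596, +0.892241, -0.066765)
rvec = θ·k = (+0.348530, +0.696317, -0.052105)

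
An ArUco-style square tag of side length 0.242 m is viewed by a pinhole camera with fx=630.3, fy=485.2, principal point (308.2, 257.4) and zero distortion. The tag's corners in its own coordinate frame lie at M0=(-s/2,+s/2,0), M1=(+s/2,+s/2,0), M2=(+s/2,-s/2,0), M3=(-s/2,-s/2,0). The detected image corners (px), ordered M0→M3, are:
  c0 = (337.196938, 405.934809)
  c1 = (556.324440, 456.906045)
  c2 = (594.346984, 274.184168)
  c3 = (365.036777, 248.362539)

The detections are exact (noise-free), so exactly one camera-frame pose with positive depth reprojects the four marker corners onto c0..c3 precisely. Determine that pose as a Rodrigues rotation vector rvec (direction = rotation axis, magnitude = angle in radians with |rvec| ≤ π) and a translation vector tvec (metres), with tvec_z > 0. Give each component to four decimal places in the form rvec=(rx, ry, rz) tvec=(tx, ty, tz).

rvec=(0.0345, 0.4478, 0.1417) tvec=(0.1575, 0.1237, 0.6786)

Intrinsics K: fx=630.3, fy=485.2, cx=308.2, cy=257.4
Marker side s = 0.242 m; corners in marker frame (Z=0):
  M0 = (-0.1210, +0.1210, 0)
  M1 = (+0.1210, +0.1210, 0)
  M2 = (+0.1210, -0.1210, 0)
  M3 = (-0.1210, -0.1210, 0)
Detected image corners:
  c0 = (337.196938, 405.934809) px
  c1 = (556.324440, 456.906045) px
  c2 = (594.346984, 274.184168) px
  c3 = (365.036777, 248.362539) px
Planar DLT: solve 8×8 A·h = b for H (H[2,2]=1):
  H  [+633.43807 -90.55046 +454.46164]
  H  [-59.69628 +731.95019 +345.85432]
  H  [-0.63219 +0.09481 +1.00000]
B = K⁻¹H; ‖b₁‖=1.473637, ‖b₂‖=1.473637; λ = 2/(‖b₁‖+‖b₂‖) = 0.678593, sign → tz>0 ⇒ λ=+0.678593
r₁ = λ·B[:,0] = (+0.89174,+0.14409,-0.42900); r₂ = λ·B[:,1] = (-0.12895,+0.98956,+0.06434)
r₃ = r₁×r₂ = (+0.43379,-0.00206,+0.90101); SVD([r₁ r₂ r₃]) → R = UVᵀ:
  R  [+0.89174 -0.12895 +0.43379]
  R  [+0.14409 +0.98956 -0.00206]
  R  [-0.42900 +0.06434 +0.90101]
t = (+0.15747, +0.12371, +0.67859) m
tr R = 2.782313; θ = arccos((tr R − 1)/2) = 0.470908 rad = 26.981°
axis k = ((R−Rᵀ)₃₂, (R−Rᵀ)₁₃, (R−Rᵀ)₂₁) / (2 sinθ) = (+0.073170, +0.950842, +0.300909)
rvec = θ·k = (+0.034456, +0.447759, +0.141700)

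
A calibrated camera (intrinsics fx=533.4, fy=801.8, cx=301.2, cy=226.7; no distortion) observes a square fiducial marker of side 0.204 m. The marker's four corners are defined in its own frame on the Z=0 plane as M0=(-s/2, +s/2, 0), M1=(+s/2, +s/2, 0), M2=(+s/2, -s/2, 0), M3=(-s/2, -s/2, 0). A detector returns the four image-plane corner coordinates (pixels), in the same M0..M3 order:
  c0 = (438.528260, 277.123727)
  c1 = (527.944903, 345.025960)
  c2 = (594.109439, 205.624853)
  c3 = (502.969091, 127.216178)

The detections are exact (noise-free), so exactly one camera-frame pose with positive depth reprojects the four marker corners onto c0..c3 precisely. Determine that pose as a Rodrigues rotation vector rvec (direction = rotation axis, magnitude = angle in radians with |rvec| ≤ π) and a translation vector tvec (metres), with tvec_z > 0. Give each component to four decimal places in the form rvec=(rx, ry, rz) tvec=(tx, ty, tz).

Intrinsics K: fx=533.4, fy=801.8, cx=301.2, cy=226.7
Marker side s = 0.204 m; corners in marker frame (Z=0):
  M0 = (-0.1020, +0.1020, 0)
  M1 = (+0.1020, +0.1020, 0)
  M2 = (+0.1020, -0.1020, 0)
  M3 = (-0.1020, -0.1020, 0)
Detected image corners:
  c0 = (438.528260, 277.123727) px
  c1 = (527.944903, 345.025960) px
  c2 = (594.109439, 205.624853) px
  c3 = (502.969091, 127.216178) px
Planar DLT: solve 8×8 A·h = b for H (H[2,2]=1):
  H  [+559.03244 -187.58112 +516.07236]
  H  [+411.89193 +769.87482 +241.48757]
  H  [+0.22602 +0.25709 +1.00000]
B = K⁻¹H; ‖b₁‖=1.049091, ‖b₂‖=1.049091; λ = 2/(‖b₁‖+‖b₂‖) = 0.953206, sign → tz>0 ⇒ λ=+0.953206
r₁ = λ·B[:,0] = (+0.87736,+0.42876,+0.21544); r₂ = λ·B[:,1] = (-0.47359,+0.84597,+0.24506)
r₃ = r₁×r₂ = (-0.07719,-0.31703,+0.94527); SVD([r₁ r₂ r₃]) → R = UVᵀ:
  R  [+0.87736 -0.47359 -0.07719]
  R  [+0.42876 +0.84597 -0.31703]
  R  [+0.21544 +0.24506 +0.94527]
t = (+0.38399, +0.01758, +0.95321) m
tr R = 2.668588; θ = arccos((tr R − 1)/2) = 0.583945 rad = 33.458°
axis k = ((R−Rᵀ)₃₂, (R−Rᵀ)₁₃, (R−Rᵀ)₂₁) / (2 sinθ) = (+0.509768, -0.265395, +0.818354)
rvec = θ·k = (+0.297676, -0.154976, +0.477873)

rvec=(0.2977, -0.1550, 0.4779) tvec=(0.3840, 0.0176, 0.9532)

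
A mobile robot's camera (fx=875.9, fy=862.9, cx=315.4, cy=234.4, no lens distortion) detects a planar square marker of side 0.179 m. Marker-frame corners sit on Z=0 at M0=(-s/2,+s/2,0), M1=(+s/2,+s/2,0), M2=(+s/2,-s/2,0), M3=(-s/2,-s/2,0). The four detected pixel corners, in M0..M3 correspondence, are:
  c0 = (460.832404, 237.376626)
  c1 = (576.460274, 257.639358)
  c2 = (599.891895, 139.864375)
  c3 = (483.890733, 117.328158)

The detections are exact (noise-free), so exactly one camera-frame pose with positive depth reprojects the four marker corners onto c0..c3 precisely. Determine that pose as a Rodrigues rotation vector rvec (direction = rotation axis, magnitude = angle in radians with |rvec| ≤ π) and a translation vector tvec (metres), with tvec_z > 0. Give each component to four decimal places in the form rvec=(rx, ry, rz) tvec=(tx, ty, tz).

Intrinsics K: fx=875.9, fy=862.9, cx=315.4, cy=234.4
Marker side s = 0.179 m; corners in marker frame (Z=0):
  M0 = (-0.0895, +0.0895, 0)
  M1 = (+0.0895, +0.0895, 0)
  M2 = (+0.0895, -0.0895, 0)
  M3 = (-0.0895, -0.0895, 0)
Detected image corners:
  c0 = (460.832404, 237.376626) px
  c1 = (576.460274, 257.639358) px
  c2 = (599.891895, 139.864375) px
  c3 = (483.890733, 117.328158) px
Planar DLT: solve 8×8 A·h = b for H (H[2,2]=1):
  H  [+700.01038 -109.68251 +530.74729]
  H  [+138.32611 +671.41353 +188.35043]
  H  [+0.09996 +0.03807 +1.00000]
B = K⁻¹H; ‖b₁‖=0.781146, ‖b₂‖=0.781146; λ = 2/(‖b₁‖+‖b₂‖) = 1.280171, sign → tz>0 ⇒ λ=+1.280171
r₁ = λ·B[:,0] = (+0.97702,+0.17046,+0.12797); r₂ = λ·B[:,1] = (-0.17786,+0.98285,+0.04874)
r₃ = r₁×r₂ = (-0.11746,-0.07037,+0.99058); SVD([r₁ r₂ r₃]) → R = UVᵀ:
  R  [+0.97702 -0.17786 -0.11746]
  R  [+0.17046 +0.98285 -0.07037]
  R  [+0.12797 +0.04874 +0.99058]
t = (+0.31474, -0.06832, +1.28017) m
tr R = 2.950450; θ = arccos((tr R − 1)/2) = 0.223059 rad = 12.780°
axis k = ((R−Rᵀ)₃₂, (R−Rᵀ)₁₃, (R−Rᵀ)₂₁) / (2 sinθ) = (+0.269219, -0.554731, +0.787270)
rvec = θ·k = (+0.060052, -0.123738, +0.175608)

rvec=(0.0601, -0.1237, 0.1756) tvec=(0.3147, -0.0683, 1.2802)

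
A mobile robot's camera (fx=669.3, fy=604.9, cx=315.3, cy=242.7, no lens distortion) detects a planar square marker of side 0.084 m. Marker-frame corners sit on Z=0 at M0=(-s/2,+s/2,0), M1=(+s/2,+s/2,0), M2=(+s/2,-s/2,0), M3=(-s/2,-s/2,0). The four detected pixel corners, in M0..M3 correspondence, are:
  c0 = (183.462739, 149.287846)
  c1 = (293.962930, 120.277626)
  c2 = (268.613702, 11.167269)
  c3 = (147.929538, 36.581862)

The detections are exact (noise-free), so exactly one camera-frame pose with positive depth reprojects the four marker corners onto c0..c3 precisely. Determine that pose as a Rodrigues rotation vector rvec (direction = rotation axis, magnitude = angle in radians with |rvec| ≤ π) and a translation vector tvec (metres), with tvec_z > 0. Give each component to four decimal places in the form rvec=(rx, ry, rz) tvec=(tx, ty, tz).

rvec=(0.3845, -0.3480, -0.2720) tvec=(-0.0616, -0.1228, 0.4596)

Intrinsics K: fx=669.3, fy=604.9, cx=315.3, cy=242.7
Marker side s = 0.084 m; corners in marker frame (Z=0):
  M0 = (-0.0420, +0.0420, 0)
  M1 = (+0.0420, +0.0420, 0)
  M2 = (+0.0420, -0.0420, 0)
  M3 = (-0.0420, -0.0420, 0)
Detected image corners:
  c0 = (183.462739, 149.287846) px
  c1 = (293.962930, 120.277626) px
  c2 = (268.613702, 11.167269) px
  c3 = (147.929538, 36.581862) px
Planar DLT: solve 8×8 A·h = b for H (H[2,2]=1):
  H  [+1508.87735 +559.70056 +225.52777]
  H  [-276.82265 +1390.37180 +81.05555]
  H  [+0.60425 +0.88971 +1.00000]
B = K⁻¹H; ‖b₁‖=2.176042, ‖b₂‖=2.176041; λ = 2/(‖b₁‖+‖b₂‖) = 0.459550, sign → tz>0 ⇒ λ=+0.459550
r₁ = λ·B[:,0] = (+0.90520,-0.32172,+0.27768); r₂ = λ·B[:,1] = (+0.19168,+0.89224,+0.40887)
r₃ = r₁×r₂ = (-0.37930,-0.31688,+0.86932); SVD([r₁ r₂ r₃]) → R = UVᵀ:
  R  [+0.90520 +0.19168 -0.37930]
  R  [-0.32172 +0.89224 -0.31688]
  R  [+0.27768 +0.40887 +0.86932]
t = (-0.06164, -0.12280, +0.45955) m
tr R = 2.666759; θ = arccos((tr R − 1)/2) = 0.585602 rad = 33.553°
axis k = ((R−Rᵀ)₃₂, (R−Rᵀ)₁₃, (R−Rᵀ)₂₁) / (2 sinθ) = (+0.656544, -0.594337, -0.464449)
rvec = θ·k = (+0.384474, -0.348045, -0.271983)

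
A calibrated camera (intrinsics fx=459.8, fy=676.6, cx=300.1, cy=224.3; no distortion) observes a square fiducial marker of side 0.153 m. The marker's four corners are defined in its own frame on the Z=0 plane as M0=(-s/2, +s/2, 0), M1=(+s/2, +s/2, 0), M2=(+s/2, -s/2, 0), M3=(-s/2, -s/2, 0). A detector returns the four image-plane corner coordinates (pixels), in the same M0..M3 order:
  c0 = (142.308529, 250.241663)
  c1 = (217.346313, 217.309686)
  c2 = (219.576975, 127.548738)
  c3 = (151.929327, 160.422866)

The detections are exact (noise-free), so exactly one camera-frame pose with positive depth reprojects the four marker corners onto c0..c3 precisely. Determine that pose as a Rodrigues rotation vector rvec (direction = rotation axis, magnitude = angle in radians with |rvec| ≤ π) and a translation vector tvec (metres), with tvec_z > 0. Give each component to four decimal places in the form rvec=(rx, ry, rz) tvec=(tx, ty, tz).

Intrinsics K: fx=459.8, fy=676.6, cx=300.1, cy=224.3
Marker side s = 0.153 m; corners in marker frame (Z=0):
  M0 = (-0.0765, +0.0765, 0)
  M1 = (+0.0765, +0.0765, 0)
  M2 = (+0.0765, -0.0765, 0)
  M3 = (-0.0765, -0.0765, 0)
Detected image corners:
  c0 = (142.308529, 250.241663) px
  c1 = (217.346313, 217.309686) px
  c2 = (219.576975, 127.548738) px
  c3 = (151.929327, 160.422866) px
Planar DLT: solve 8×8 A·h = b for H (H[2,2]=1):
  H  [+419.02348 -166.76953 +182.26206]
  H  [-262.55388 +455.04031 +186.80030]
  H  [-0.25154 -0.69793 +1.00000]
B = K⁻¹H; ‖b₁‖=1.145763, ‖b₂‖=1.145763; λ = 2/(‖b₁‖+‖b₂‖) = 0.872781, sign → tz>0 ⇒ λ=+0.872781
r₁ = λ·B[:,0] = (+0.93867,-0.26590,-0.21954); r₂ = λ·B[:,1] = (+0.08101,+0.78892,-0.60914)
r₃ = r₁×r₂ = (+0.33517,+0.55399,+0.76207); SVD([r₁ r₂ r₃]) → R = UVᵀ:
  R  [+0.93867 +0.08101 +0.33517]
  R  [-0.26590 +0.78892 +0.55399]
  R  [-0.21954 -0.60914 +0.76207]
t = (-0.22368, -0.04837, +0.87278) m
tr R = 2.489655; θ = arccos((tr R − 1)/2) = 0.730520 rad = 41.856°
axis k = ((R−Rᵀ)₃₂, (R−Rᵀ)₁₃, (R−Rᵀ)₂₁) / (2 sinθ) = (-0.871577, +0.415665, -0.259955)
rvec = θ·k = (-0.636705, +0.303651, -0.189902)

rvec=(-0.6367, 0.3037, -0.1899) tvec=(-0.2237, -0.0484, 0.8728)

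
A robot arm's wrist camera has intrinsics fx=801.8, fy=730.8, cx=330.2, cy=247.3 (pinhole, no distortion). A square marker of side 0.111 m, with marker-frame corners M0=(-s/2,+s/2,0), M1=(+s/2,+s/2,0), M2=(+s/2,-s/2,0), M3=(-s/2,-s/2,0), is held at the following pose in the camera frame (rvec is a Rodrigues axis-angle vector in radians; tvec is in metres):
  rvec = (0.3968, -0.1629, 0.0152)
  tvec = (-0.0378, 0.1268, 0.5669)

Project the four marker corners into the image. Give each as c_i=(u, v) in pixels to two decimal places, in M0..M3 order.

Intrinsics K: fx=801.8, fy=730.8, cx=330.2, cy=247.3
Marker side s = 0.111 m; corners in marker frame (Z=0):
  M0 = (-0.0555, +0.0555, 0)
  M1 = (+0.0555, +0.0555, 0)
  M2 = (+0.0555, -0.0555, 0)
  M3 = (-0.0555, -0.0555, 0)
rvec = (0.3968, -0.1629, 0.0152), |rvec| = θ = 0.42921 rad = 24.592°
Rodrigues: sinθ=0.41615, 1−cosθ=0.09070; R = I + sinθ·[k]× + (1−cosθ)·[k]×²:
    [+0.98682 -0.04656 -0.15497]
    [-0.01709 +0.92236 -0.38595]
    [+0.16091 +0.38351 +0.90941]
t = (-0.0378, 0.1268, 0.5669) m
M0: Pc = R·M0+t = (-0.09515, +0.17894, +0.57925); u = 801.8·(-0.09515)/0.57925 + 330.2 = 198.4900, v = 730.8·(+0.17894)/0.57925 + 247.3 = 473.0541
M1: Pc = R·M1+t = (+0.01438, +0.17704, +0.59712); u = 801.8·(+0.01438)/0.59712 + 330.2 = 349.5150, v = 730.8·(+0.17704)/0.59712 + 247.3 = 463.9797
M2: Pc = R·M2+t = (+0.01955, +0.07466, +0.55455); u = 801.8·(+0.01955)/0.55455 + 330.2 = 358.4708, v = 730.8·(+0.07466)/0.55455 + 247.3 = 345.6902
M3: Pc = R·M3+t = (-0.08998, +0.07656, +0.53668); u = 801.8·(-0.08998)/0.53668 + 330.2 = 195.7647, v = 730.8·(+0.07656)/0.53668 + 247.3 = 351.5476

c0=(198.49, 473.05) c1=(349.52, 463.98) c2=(358.47, 345.69) c3=(195.76, 351.55)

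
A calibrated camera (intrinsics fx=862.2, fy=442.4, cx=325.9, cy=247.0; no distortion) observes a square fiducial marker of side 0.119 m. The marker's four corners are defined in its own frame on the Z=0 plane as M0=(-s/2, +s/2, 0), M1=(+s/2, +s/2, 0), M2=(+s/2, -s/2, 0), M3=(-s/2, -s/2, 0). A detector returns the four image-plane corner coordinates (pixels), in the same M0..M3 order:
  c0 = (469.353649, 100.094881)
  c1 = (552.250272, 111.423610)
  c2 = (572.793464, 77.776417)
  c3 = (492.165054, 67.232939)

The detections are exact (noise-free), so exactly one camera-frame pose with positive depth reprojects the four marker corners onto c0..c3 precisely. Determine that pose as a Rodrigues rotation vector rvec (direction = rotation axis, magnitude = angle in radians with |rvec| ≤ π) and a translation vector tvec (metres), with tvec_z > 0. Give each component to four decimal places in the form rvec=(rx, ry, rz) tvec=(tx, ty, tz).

rvec=(-0.3486, 0.0839, 0.3300) tvec=(0.2775, -0.4372, 1.2229)

Intrinsics K: fx=862.2, fy=442.4, cx=325.9, cy=247.0
Marker side s = 0.119 m; corners in marker frame (Z=0):
  M0 = (-0.0595, +0.0595, 0)
  M1 = (+0.0595, +0.0595, 0)
  M2 = (+0.0595, -0.0595, 0)
  M3 = (-0.0595, -0.0595, 0)
Detected image corners:
  c0 = (469.353649, 100.094881) px
  c1 = (552.250272, 111.423610) px
  c2 = (572.793464, 77.776417) px
  c3 = (492.165054, 67.232939) px
Planar DLT: solve 8×8 A·h = b for H (H[2,2]=1):
  H  [+628.50637 -319.32123 +521.53766]
  H  [+81.86552 +256.00285 +88.83551]
  H  [-0.11200 -0.26282 +1.00000]
B = K⁻¹H; ‖b₁‖=0.817760, ‖b₂‖=0.817760; λ = 2/(‖b₁‖+‖b₂‖) = 1.222852, sign → tz>0 ⇒ λ=+1.222852
r₁ = λ·B[:,0] = (+0.94318,+0.30276,-0.13696); r₂ = λ·B[:,1] = (-0.33141,+0.88706,-0.32139)
r₃ = r₁×r₂ = (+0.02419,+0.34851,+0.93699); SVD([r₁ r₂ r₃]) → R = UVᵀ:
  R  [+0.94318 -0.33141 +0.02419]
  R  [+0.30276 +0.88706 +0.34851]
  R  [-0.13696 -0.32139 +0.93699]
t = (+0.27747, -0.43719, +1.22285) m
tr R = 2.767229; θ = arccos((tr R − 1)/2) = 0.487270 rad = 27.919°
axis k = ((R−Rᵀ)₃₂, (R−Rᵀ)₁₃, (R−Rᵀ)₂₁) / (2 sinθ) = (-0.715375, +0.172093, +0.677217)
rvec = θ·k = (-0.348581, +0.083856, +0.329988)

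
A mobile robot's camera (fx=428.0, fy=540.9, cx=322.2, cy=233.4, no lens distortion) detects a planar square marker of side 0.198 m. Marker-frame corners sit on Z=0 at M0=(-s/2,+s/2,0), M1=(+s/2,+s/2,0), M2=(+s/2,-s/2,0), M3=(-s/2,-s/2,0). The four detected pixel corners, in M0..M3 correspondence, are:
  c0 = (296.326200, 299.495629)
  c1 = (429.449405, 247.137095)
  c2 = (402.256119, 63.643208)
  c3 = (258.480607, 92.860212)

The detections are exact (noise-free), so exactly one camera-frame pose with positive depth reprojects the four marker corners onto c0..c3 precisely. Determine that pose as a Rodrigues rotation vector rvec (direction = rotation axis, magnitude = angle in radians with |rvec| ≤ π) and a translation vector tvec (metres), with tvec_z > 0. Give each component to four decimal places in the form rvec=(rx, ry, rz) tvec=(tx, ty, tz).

Intrinsics K: fx=428.0, fy=540.9, cx=322.2, cy=233.4
Marker side s = 0.198 m; corners in marker frame (Z=0):
  M0 = (-0.0990, +0.0990, 0)
  M1 = (+0.0990, +0.0990, 0)
  M2 = (+0.0990, -0.0990, 0)
  M3 = (-0.0990, -0.0990, 0)
Detected image corners:
  c0 = (296.326200, 299.495629) px
  c1 = (429.449405, 247.137095) px
  c2 = (402.256119, 63.643208) px
  c3 = (258.480607, 92.860212) px
Planar DLT: solve 8×8 A·h = b for H (H[2,2]=1):
  H  [+923.42154 +244.40289 +351.45316]
  H  [-93.35792 +1022.95157 +176.75573]
  H  [+0.64857 +0.23625 +1.00000]
B = K⁻¹H; ‖b₁‖=1.847123, ‖b₂‖=1.847123; λ = 2/(‖b₁‖+‖b₂‖) = 0.541383, sign → tz>0 ⇒ λ=+0.541383
r₁ = λ·B[:,0] = (+0.90372,-0.24495,+0.35112); r₂ = λ·B[:,1] = (+0.21286,+0.96867,+0.12790)
r₃ = r₁×r₂ = (-0.37145,-0.04085,+0.92755); SVD([r₁ r₂ r₃]) → R = UVᵀ:
  R  [+0.90372 +0.21286 -0.37145]
  R  [-0.24495 +0.96867 -0.04085]
  R  [+0.35112 +0.12790 +0.92755]
t = (+0.03700, -0.05669, +0.54138) m
tr R = 2.799948; θ = arccos((tr R − 1)/2) = 0.451086 rad = 25.845°
axis k = ((R−Rᵀ)₃₂, (R−Rᵀ)₁₃, (R−Rᵀ)₂₁) / (2 sinθ) = (+0.193542, -0.828750, -0.525086)
rvec = θ·k = (+0.087304, -0.373838, -0.236859)

rvec=(0.0873, -0.3738, -0.2369) tvec=(0.0370, -0.0567, 0.5414)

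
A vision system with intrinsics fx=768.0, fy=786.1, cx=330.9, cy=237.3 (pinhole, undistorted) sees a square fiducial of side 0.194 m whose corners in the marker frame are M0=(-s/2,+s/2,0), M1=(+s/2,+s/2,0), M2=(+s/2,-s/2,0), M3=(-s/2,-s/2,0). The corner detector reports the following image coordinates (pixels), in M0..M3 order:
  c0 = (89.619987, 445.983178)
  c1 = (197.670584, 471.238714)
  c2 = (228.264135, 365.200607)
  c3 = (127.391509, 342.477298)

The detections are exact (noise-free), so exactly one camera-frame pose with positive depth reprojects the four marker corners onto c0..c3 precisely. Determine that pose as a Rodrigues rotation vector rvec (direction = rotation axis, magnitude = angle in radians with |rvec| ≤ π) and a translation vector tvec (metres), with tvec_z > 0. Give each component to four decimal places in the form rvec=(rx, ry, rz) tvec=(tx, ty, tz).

rvec=(-0.5355, -0.0005, 0.2160) tvec=(-0.3046, 0.2928, 1.3780)

Intrinsics K: fx=768.0, fy=786.1, cx=330.9, cy=237.3
Marker side s = 0.194 m; corners in marker frame (Z=0):
  M0 = (-0.0970, +0.0970, 0)
  M1 = (+0.0970, +0.0970, 0)
  M2 = (+0.0970, -0.0970, 0)
  M3 = (-0.0970, -0.0970, 0)
Detected image corners:
  c0 = (89.619987, 445.983178) px
  c1 = (197.670584, 471.238714) px
  c2 = (228.264135, 365.200607) px
  c3 = (127.391509, 342.477298) px
Planar DLT: solve 8×8 A·h = b for H (H[2,2]=1):
  H  [+531.30047 -235.33108 +161.14076]
  H  [+106.99166 +390.77594 +404.31080]
  H  [-0.04045 -0.36743 +1.00000]
B = K⁻¹H; ‖b₁‖=0.725697, ‖b₂‖=0.725697; λ = 2/(‖b₁‖+‖b₂‖) = 1.377986, sign → tz>0 ⇒ λ=+1.377986
r₁ = λ·B[:,0] = (+0.97730,+0.20438,-0.05574); r₂ = λ·B[:,1] = (-0.20409,+0.83785,-0.50632)
r₃ = r₁×r₂ = (-0.05678,+0.50620,+0.86054); SVD([r₁ r₂ r₃]) → R = UVᵀ:
  R  [+0.97730 -0.20409 -0.05678]
  R  [+0.20438 +0.83785 +0.50620]
  R  [-0.05574 -0.50632 +0.86054]
t = (-0.30459, +0.29276, +1.37799) m
tr R = 2.675696; θ = arccos((tr R − 1)/2) = 0.577467 rad = 33.086°
axis k = ((R−Rᵀ)₃₂, (R−Rᵀ)₁₃, (R−Rᵀ)₂₁) / (2 sinθ) = (-0.927379, -0.000947, +0.374122)
rvec = θ·k = (-0.535531, -0.000547, +0.216043)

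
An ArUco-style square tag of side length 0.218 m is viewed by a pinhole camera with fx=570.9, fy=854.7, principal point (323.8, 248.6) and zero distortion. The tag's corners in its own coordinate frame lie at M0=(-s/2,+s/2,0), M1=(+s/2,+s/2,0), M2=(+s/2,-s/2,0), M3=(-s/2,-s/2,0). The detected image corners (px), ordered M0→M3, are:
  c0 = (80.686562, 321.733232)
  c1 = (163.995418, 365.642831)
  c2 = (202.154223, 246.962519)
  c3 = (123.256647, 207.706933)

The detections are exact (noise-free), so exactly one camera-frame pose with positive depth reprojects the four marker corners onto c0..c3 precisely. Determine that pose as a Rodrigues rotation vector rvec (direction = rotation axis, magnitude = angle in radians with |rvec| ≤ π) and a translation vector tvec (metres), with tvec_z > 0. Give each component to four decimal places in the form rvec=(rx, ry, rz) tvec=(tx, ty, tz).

Intrinsics K: fx=570.9, fy=854.7, cx=323.8, cy=248.6
Marker side s = 0.218 m; corners in marker frame (Z=0):
  M0 = (-0.1090, +0.1090, 0)
  M1 = (+0.1090, +0.1090, 0)
  M2 = (+0.1090, -0.1090, 0)
  M3 = (-0.1090, -0.1090, 0)
Detected image corners:
  c0 = (80.686562, 321.733232) px
  c1 = (163.995418, 365.642831) px
  c2 = (202.154223, 246.962519) px
  c3 = (123.256647, 207.706933) px
Planar DLT: solve 8×8 A·h = b for H (H[2,2]=1):
  H  [+360.30180 -226.48558 +142.80581]
  H  [+167.54754 +451.02453 +283.49506]
  H  [-0.08007 -0.28935 +1.00000]
B = K⁻¹H; ‖b₁‖=0.715683, ‖b₂‖=0.715683; λ = 2/(‖b₁‖+‖b₂‖) = 1.397267, sign → tz>0 ⇒ λ=+1.397267
r₁ = λ·B[:,0] = (+0.94529,+0.30645,-0.11188); r₂ = λ·B[:,1] = (-0.32501,+0.85493,-0.40430)
r₃ = r₁×r₂ = (-0.02825,+0.41854,+0.90776); SVD([r₁ r₂ r₃]) → R = UVᵀ:
  R  [+0.94529 -0.32501 -0.02825]
  R  [+0.30645 +0.85493 +0.41854]
  R  [-0.11188 -0.40430 +0.90776]
t = (-0.44298, +0.05705, +1.39727) m
tr R = 2.707978; θ = arccos((tr R − 1)/2) = 0.547191 rad = 31.352°
axis k = ((R−Rᵀ)₃₂, (R−Rᵀ)₁₃, (R−Rᵀ)₂₁) / (2 sinθ) = (-0.790755, +0.080375, +0.606833)
rvec = θ·k = (-0.432694, +0.043981, +0.332054)

rvec=(-0.4327, 0.0440, 0.3321) tvec=(-0.4430, 0.0570, 1.3973)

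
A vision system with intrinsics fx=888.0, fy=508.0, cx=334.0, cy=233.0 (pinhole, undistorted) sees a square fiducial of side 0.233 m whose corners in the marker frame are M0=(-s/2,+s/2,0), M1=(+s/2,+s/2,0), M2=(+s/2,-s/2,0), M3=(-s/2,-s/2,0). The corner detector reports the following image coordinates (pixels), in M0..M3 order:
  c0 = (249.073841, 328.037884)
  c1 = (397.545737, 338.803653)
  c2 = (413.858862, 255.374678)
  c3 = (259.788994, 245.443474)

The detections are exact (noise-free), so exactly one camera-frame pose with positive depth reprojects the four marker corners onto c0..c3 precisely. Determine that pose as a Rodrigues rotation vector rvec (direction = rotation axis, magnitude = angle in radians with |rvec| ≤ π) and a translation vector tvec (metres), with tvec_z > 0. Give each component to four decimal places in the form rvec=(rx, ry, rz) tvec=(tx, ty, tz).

Intrinsics K: fx=888.0, fy=508.0, cx=334.0, cy=233.0
Marker side s = 0.233 m; corners in marker frame (Z=0):
  M0 = (-0.1165, +0.1165, 0)
  M1 = (+0.1165, +0.1165, 0)
  M2 = (+0.1165, -0.1165, 0)
  M3 = (-0.1165, -0.1165, 0)
Detected image corners:
  c0 = (249.073841, 328.037884) px
  c1 = (397.545737, 338.803653) px
  c2 = (413.858862, 255.374678) px
  c3 = (259.788994, 245.443474) px
Planar DLT: solve 8×8 A·h = b for H (H[2,2]=1):
  H  [+628.46854 -7.32625 +329.39765]
  H  [+26.27300 +401.00029 +292.61849]
  H  [-0.06225 +0.15326 +1.00000]
B = K⁻¹H; ‖b₁‖=0.738174, ‖b₂‖=0.738174; λ = 2/(‖b₁‖+‖b₂‖) = 1.354695, sign → tz>0 ⇒ λ=+1.354695
r₁ = λ·B[:,0] = (+0.99049,+0.10874,-0.08434); r₂ = λ·B[:,1] = (-0.08927,+0.97413,+0.20763)
r₃ = r₁×r₂ = (+0.10473,-0.19812,+0.97457); SVD([r₁ r₂ r₃]) → R = UVᵀ:
  R  [+0.99049 -0.08927 +0.10473]
  R  [+0.10874 +0.97413 -0.19812]
  R  [-0.08434 +0.20763 +0.97457]
t = (-0.00702, +0.15899, +1.35469) m
tr R = 2.939178; θ = arccos((tr R − 1)/2) = 0.247250 rad = 14.166°
axis k = ((R−Rᵀ)₃₂, (R−Rᵀ)₁₃, (R−Rᵀ)₂₁) / (2 sinθ) = (+0.828941, +0.386267, +0.404544)
rvec = θ·k = (+0.204955, +0.095504, +0.100023)

rvec=(0.2050, 0.0955, 0.1000) tvec=(-0.0070, 0.1590, 1.3547)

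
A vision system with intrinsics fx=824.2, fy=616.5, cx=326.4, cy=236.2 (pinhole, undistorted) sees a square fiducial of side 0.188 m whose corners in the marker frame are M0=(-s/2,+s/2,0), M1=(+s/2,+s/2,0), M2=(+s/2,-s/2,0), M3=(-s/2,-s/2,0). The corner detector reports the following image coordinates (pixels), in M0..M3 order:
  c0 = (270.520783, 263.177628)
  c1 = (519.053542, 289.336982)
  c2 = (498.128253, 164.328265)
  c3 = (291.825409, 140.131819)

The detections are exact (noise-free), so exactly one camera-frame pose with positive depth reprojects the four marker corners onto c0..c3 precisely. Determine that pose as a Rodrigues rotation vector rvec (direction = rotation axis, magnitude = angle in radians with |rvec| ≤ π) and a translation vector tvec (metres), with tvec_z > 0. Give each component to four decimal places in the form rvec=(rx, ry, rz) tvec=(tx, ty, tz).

rvec=(-0.7233, -0.1273, 0.1088) tvec=(0.0570, -0.0301, 0.6736)

Intrinsics K: fx=824.2, fy=616.5, cx=326.4, cy=236.2
Marker side s = 0.188 m; corners in marker frame (Z=0):
  M0 = (-0.0940, +0.0940, 0)
  M1 = (+0.0940, +0.0940, 0)
  M2 = (+0.0940, -0.0940, 0)
  M3 = (-0.0940, -0.0940, 0)
Detected image corners:
  c0 = (270.520783, 263.177628) px
  c1 = (519.053542, 289.336982) px
  c2 = (498.128253, 164.328265) px
  c3 = (291.825409, 140.131819) px
Planar DLT: solve 8×8 A·h = b for H (H[2,2]=1):
  H  [+1245.17064 -389.77913 +396.13399]
  H  [+158.35884 +448.18261 +208.62412]
  H  [+0.11631 -0.98763 +1.00000]
B = K⁻¹H; ‖b₁‖=1.484572, ‖b₂‖=1.484572; λ = 2/(‖b₁‖+‖b₂‖) = 0.673595, sign → tz>0 ⇒ λ=+0.673595
r₁ = λ·B[:,0] = (+0.98662,+0.14301,+0.07835); r₂ = λ·B[:,1] = (-0.05510,+0.74457,-0.66526)
r₃ = r₁×r₂ = (-0.15347,+0.65204,+0.74249); SVD([r₁ r₂ r₃]) → R = UVᵀ:
  R  [+0.98662 -0.05510 -0.15347]
  R  [+0.14301 +0.74457 +0.65204]
  R  [+0.07835 -0.66526 +0.74249]
t = (+0.05699, -0.03013, +0.67359) m
tr R = 2.473674; θ = arccos((tr R − 1)/2) = 0.742416 rad = 42.537°
axis k = ((R−Rᵀ)₃₂, (R−Rᵀ)₁₃, (R−Rᵀ)₂₁) / (2 sinθ) = (-0.974239, -0.171445, +0.146512)
rvec = θ·k = (-0.723291, -0.127283, +0.108773)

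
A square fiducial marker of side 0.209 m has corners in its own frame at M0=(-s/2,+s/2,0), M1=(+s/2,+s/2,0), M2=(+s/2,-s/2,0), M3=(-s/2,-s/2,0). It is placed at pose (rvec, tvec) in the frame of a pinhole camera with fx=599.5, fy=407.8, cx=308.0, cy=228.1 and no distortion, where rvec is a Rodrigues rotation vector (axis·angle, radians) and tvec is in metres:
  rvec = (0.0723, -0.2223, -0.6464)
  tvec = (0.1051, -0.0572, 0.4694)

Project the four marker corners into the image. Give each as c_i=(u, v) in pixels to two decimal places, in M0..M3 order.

Intrinsics K: fx=599.5, fy=407.8, cx=308.0, cy=228.1
Marker side s = 0.209 m; corners in marker frame (Z=0):
  M0 = (-0.1045, +0.1045, 0)
  M1 = (+0.1045, +0.1045, 0)
  M2 = (+0.1045, -0.1045, 0)
  M3 = (-0.1045, -0.1045, 0)
rvec = (0.0723, -0.2223, -0.6464), |rvec| = θ = 0.68737 rad = 39.383°
Rodrigues: sinθ=0.63451, 1−cosθ=0.22708; R = I + sinθ·[k]× + (1−cosθ)·[k]×²:
    [+0.77543 +0.58896 -0.22767]
    [-0.60441 +0.79667 +0.00232]
    [+0.18274 +0.13580 +0.97374]
t = (0.1051, -0.0572, 0.4694) m
M0: Pc = R·M0+t = (+0.08561, +0.08921, +0.46449); u = 599.5·(+0.08561)/0.46449 + 308.0 = 418.4979, v = 407.8·(+0.08921)/0.46449 + 228.1 = 306.4239
M1: Pc = R·M1+t = (+0.24768, -0.03711, +0.50269); u = 599.5·(+0.24768)/0.50269 + 308.0 = 603.3793, v = 407.8·(-0.03711)/0.50269 + 228.1 = 197.9956
M2: Pc = R·M2+t = (+0.12459, -0.20361, +0.47431); u = 599.5·(+0.12459)/0.47431 + 308.0 = 465.4707, v = 407.8·(-0.20361)/0.47431 + 228.1 = 53.0369
M3: Pc = R·M3+t = (-0.03748, -0.07729, +0.43611); u = 599.5·(-0.03748)/0.43611 + 308.0 = 256.4796, v = 407.8·(-0.07729)/0.43611 + 228.1 = 155.8269

c0=(418.50, 306.42) c1=(603.38, 198.00) c2=(465.47, 53.04) c3=(256.48, 155.83)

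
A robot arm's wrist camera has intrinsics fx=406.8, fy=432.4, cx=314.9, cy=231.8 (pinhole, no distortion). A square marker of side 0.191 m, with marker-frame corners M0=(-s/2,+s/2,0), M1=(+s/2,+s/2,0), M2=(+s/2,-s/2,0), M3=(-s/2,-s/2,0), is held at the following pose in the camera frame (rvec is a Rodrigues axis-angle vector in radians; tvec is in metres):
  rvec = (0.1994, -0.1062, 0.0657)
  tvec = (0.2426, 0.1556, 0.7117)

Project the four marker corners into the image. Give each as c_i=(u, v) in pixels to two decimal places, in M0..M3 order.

Intrinsics K: fx=406.8, fy=432.4, cx=314.9, cy=231.8
Marker side s = 0.191 m; corners in marker frame (Z=0):
  M0 = (-0.0955, +0.0955, 0)
  M1 = (+0.0955, +0.0955, 0)
  M2 = (+0.0955, -0.0955, 0)
  M3 = (-0.0955, -0.0955, 0)
rvec = (0.1994, -0.1062, 0.0657), |rvec| = θ = 0.23528 rad = 13.480°
Rodrigues: sinθ=0.23311, 1−cosθ=0.02755; R = I + sinθ·[k]× + (1−cosθ)·[k]×²:
    [+0.99224 -0.07563 -0.09870]
    [+0.05456 +0.97806 -0.20104]
    [+0.11174 +0.19409 +0.97460]
t = (0.2426, 0.1556, 0.7117) m
M0: Pc = R·M0+t = (+0.14062, +0.24379, +0.71956); u = 406.8·(+0.14062)/0.71956 + 314.9 = 394.3973, v = 432.4·(+0.24379)/0.71956 + 231.8 = 378.3010
M1: Pc = R·M1+t = (+0.33014, +0.25422, +0.74091); u = 406.8·(+0.33014)/0.74091 + 314.9 = 496.1631, v = 432.4·(+0.25422)/0.74091 + 231.8 = 380.1622
M2: Pc = R·M2+t = (+0.34458, +0.06741, +0.70384); u = 406.8·(+0.34458)/0.70384 + 314.9 = 514.0600, v = 432.4·(+0.06741)/0.70384 + 231.8 = 273.2102
M3: Pc = R·M3+t = (+0.15506, +0.05698, +0.68249); u = 406.8·(+0.15506)/0.68249 + 314.9 = 407.3262, v = 432.4·(+0.05698)/0.68249 + 231.8 = 267.9033

c0=(394.40, 378.30) c1=(496.16, 380.16) c2=(514.06, 273.21) c3=(407.33, 267.90)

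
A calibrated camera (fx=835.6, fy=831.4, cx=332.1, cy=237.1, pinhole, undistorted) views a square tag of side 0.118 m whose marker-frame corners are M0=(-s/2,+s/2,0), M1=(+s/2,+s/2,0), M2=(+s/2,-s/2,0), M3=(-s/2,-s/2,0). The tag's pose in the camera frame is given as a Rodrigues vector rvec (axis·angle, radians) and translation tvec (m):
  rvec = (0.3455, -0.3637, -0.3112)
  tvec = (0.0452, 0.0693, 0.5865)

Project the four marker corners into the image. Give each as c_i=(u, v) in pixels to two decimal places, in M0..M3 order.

c0=(341.25, 438.02) c1=(480.70, 371.47) c2=(452.76, 230.78) c3=(300.09, 293.97)

Intrinsics K: fx=835.6, fy=831.4, cx=332.1, cy=237.1
Marker side s = 0.118 m; corners in marker frame (Z=0):
  M0 = (-0.0590, +0.0590, 0)
  M1 = (+0.0590, +0.0590, 0)
  M2 = (+0.0590, -0.0590, 0)
  M3 = (-0.0590, -0.0590, 0)
rvec = (0.3455, -0.3637, -0.3112), |rvec| = θ = 0.59033 rad = 33.824°
Rodrigues: sinθ=0.55664, 1−cosθ=0.16924; R = I + sinθ·[k]× + (1−cosθ)·[k]×²:
    [+0.88873 +0.23241 -0.39516]
    [-0.35446 +0.89500 -0.27081]
    [+0.29072 +0.38075 +0.87779]
t = (0.0452, 0.0693, 0.5865) m
M0: Pc = R·M0+t = (+0.00648, +0.14302, +0.59181); u = 835.6·(+0.00648)/0.59181 + 332.1 = 341.2457, v = 831.4·(+0.14302)/0.59181 + 237.1 = 438.0174
M1: Pc = R·M1+t = (+0.11135, +0.10119, +0.62612); u = 835.6·(+0.11135)/0.62612 + 332.1 = 480.7012, v = 831.4·(+0.10119)/0.62612 + 237.1 = 371.4688
M2: Pc = R·M2+t = (+0.08392, -0.00442, +0.58119); u = 835.6·(+0.08392)/0.58119 + 332.1 = 452.7592, v = 831.4·(-0.00442)/0.58119 + 237.1 = 230.7799
M3: Pc = R·M3+t = (-0.02095, +0.03741, +0.54688); u = 835.6·(-0.02095)/0.54688 + 332.1 = 300.0942, v = 831.4·(+0.03741)/0.54688 + 237.1 = 293.9704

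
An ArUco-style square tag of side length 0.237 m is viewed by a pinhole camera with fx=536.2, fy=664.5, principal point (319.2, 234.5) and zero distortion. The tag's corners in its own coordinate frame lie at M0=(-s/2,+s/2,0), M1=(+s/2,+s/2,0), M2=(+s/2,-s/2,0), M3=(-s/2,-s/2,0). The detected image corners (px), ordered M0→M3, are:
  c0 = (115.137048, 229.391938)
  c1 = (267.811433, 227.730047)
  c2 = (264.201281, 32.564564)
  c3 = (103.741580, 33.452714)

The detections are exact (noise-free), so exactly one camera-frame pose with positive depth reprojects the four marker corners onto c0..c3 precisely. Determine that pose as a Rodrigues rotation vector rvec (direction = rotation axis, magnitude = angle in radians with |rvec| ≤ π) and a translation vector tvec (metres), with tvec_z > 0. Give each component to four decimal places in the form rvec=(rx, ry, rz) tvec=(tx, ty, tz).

rvec=(0.1711, -0.0154, -0.0077) tvec=(-0.1994, -0.1242, 0.8150)

Intrinsics K: fx=536.2, fy=664.5, cx=319.2, cy=234.5
Marker side s = 0.237 m; corners in marker frame (Z=0):
  M0 = (-0.1185, +0.1185, 0)
  M1 = (+0.1185, +0.1185, 0)
  M2 = (+0.1185, -0.1185, 0)
  M3 = (-0.1185, -0.1185, 0)
Detected image corners:
  c0 = (115.137048, 229.391938) px
  c1 = (267.811433, 227.730047) px
  c2 = (264.201281, 32.564564) px
  c3 = (103.741580, 33.452714) px
Planar DLT: solve 8×8 A·h = b for H (H[2,2]=1):
  H  [+663.60352 +70.84609 +187.98323]
  H  [-3.05864 +852.43880 +133.20439]
  H  [+0.01806 +0.20895 +1.00000]
B = K⁻¹H; ‖b₁‖=1.227037, ‖b₂‖=1.227037; λ = 2/(‖b₁‖+‖b₂‖) = 0.814971, sign → tz>0 ⇒ λ=+0.814971
r₁ = λ·B[:,0] = (+0.99985,-0.00894,+0.01472); r₂ = λ·B[:,1] = (+0.00631,+0.98537,+0.17028)
r₃ = r₁×r₂ = (-0.01602,-0.17017,+0.98529); SVD([r₁ r₂ r₃]) → R = UVᵀ:
  R  [+0.99985 +0.00631 -0.01602]
  R  [-0.00894 +0.98537 -0.17017]
  R  [+0.01472 +0.17028 +0.98529]
t = (-0.19944, -0.12423, +0.81497) m
tr R = 2.970512; θ = arccos((tr R − 1)/2) = 0.171934 rad = 9.851°
axis k = ((R−Rᵀ)₃₂, (R−Rᵀ)₁₃, (R−Rᵀ)₂₁) / (2 sinθ) = (+0.994958, -0.089837, -0.044577)
rvec = θ·k = (+0.171067, -0.015446, -0.007664)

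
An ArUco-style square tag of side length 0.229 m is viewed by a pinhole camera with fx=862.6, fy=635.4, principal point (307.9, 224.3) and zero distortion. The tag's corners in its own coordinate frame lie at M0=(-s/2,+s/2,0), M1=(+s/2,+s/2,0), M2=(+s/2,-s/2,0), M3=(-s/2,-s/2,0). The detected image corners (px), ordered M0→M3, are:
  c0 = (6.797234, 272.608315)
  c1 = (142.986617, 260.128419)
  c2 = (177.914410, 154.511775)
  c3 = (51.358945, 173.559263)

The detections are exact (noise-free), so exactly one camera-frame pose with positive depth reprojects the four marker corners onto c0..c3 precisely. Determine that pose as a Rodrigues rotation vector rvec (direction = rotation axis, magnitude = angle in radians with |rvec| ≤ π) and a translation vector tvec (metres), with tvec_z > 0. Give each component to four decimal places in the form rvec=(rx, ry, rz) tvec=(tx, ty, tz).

Intrinsics K: fx=862.6, fy=635.4, cx=307.9, cy=224.3
Marker side s = 0.229 m; corners in marker frame (Z=0):
  M0 = (-0.1145, +0.1145, 0)
  M1 = (+0.1145, +0.1145, 0)
  M2 = (+0.1145, -0.1145, 0)
  M3 = (-0.1145, -0.1145, 0)
Detected image corners:
  c0 = (6.797234, 272.608315) px
  c1 = (142.986617, 260.128419) px
  c2 = (177.914410, 154.511775) px
  c3 = (51.358945, 173.559263) px
Planar DLT: solve 8×8 A·h = b for H (H[2,2]=1):
  H  [+539.89585 -214.64788 +93.13091]
  H  [-143.92916 +354.87946 +213.02511]
  H  [-0.34570 -0.42482 +1.00000]
B = K⁻¹H; ‖b₁‖=0.831779, ‖b₂‖=0.831779; λ = 2/(‖b₁‖+‖b₂‖) = 1.202243, sign → tz>0 ⇒ λ=+1.202243
r₁ = λ·B[:,0] = (+0.90083,-0.12562,-0.41561); r₂ = λ·B[:,1] = (-0.11686,+0.85176,-0.51073)
r₃ = r₁×r₂ = (+0.41816,+0.50865,+0.75261); SVD([r₁ r₂ r₃]) → R = UVᵀ:
  R  [+0.90083 -0.11686 +0.41816]
  R  [-0.12562 +0.85176 +0.50865]
  R  [-0.41561 -0.51073 +0.75261]
t = (-0.29933, -0.02133, +1.20224) m
tr R = 2.505195; θ = arccos((tr R − 1)/2) = 0.718798 rad = 41.184°
axis k = ((R−Rᵀ)₃₂, (R−Rᵀ)₁₃, (R−Rᵀ)₂₁) / (2 sinθ) = (-0.774041, +0.633100, -0.006648)
rvec = θ·k = (-0.556379, +0.455071, -0.004778)

rvec=(-0.5564, 0.4551, -0.0048) tvec=(-0.2993, -0.0213, 1.2022)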